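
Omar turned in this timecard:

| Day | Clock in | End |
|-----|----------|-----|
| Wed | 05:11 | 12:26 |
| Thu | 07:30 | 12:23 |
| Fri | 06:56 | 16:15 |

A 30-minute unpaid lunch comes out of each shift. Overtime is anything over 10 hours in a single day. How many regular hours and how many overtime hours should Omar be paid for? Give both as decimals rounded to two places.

Wed: 05:11–12:26 = 7 h 15 min; less 30 min break → 6 h 45 min
Thu: 07:30–12:23 = 4 h 53 min; less 30 min break → 4 h 23 min
Fri: 06:56–16:15 = 9 h 19 min; less 30 min break → 8 h 49 min
Wed reg 6 h 45 min / OT 0 h 0 min; Thu reg 4 h 23 min / OT 0 h 0 min; Fri reg 8 h 49 min / OT 0 h 0 min.
Totals: regular 19 h 57 min, overtime 0 h 0 min.

Regular 19.95 hours, overtime 0.00 hours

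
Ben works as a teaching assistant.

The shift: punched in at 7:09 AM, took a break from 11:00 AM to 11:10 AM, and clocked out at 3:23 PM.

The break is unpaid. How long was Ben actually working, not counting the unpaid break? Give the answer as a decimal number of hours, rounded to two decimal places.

8.07 hours

The shift: 7:09 AM–3:23 PM = 8 h 14 min; less 10 min break → 8 h 4 min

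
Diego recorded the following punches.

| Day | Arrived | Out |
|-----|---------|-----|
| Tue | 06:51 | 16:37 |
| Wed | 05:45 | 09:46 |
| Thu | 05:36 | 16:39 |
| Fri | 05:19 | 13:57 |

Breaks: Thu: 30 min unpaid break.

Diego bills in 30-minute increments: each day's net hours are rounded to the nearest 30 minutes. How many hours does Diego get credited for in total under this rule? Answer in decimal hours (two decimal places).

Tue: 06:51–16:37 = 9 h 46 min → rounds to 10 h 0 min
Wed: 05:45–09:46 = 4 h 1 min → rounds to 4 h 0 min
Thu: 05:36–16:39 = 11 h 3 min − 30 min = 10 h 33 min → rounds to 10 h 30 min
Fri: 05:19–13:57 = 8 h 38 min → rounds to 8 h 30 min
Total credited: 33 h 0 min.

33.00 hours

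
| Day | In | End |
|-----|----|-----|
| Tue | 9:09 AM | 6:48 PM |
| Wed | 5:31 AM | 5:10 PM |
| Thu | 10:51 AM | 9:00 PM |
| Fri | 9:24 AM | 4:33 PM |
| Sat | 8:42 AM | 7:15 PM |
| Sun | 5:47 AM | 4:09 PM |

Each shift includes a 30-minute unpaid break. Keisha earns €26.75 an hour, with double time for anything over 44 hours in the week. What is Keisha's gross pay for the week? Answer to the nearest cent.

Tue: 9:09 AM–6:48 PM = 9 h 39 min; less 30 min break → 9 h 9 min
Wed: 5:31 AM–5:10 PM = 11 h 39 min; less 30 min break → 11 h 9 min
Thu: 10:51 AM–9:00 PM = 10 h 9 min; less 30 min break → 9 h 39 min
Fri: 9:24 AM–4:33 PM = 7 h 9 min; less 30 min break → 6 h 39 min
Sat: 8:42 AM–7:15 PM = 10 h 33 min; less 30 min break → 10 h 3 min
Sun: 5:47 AM–4:09 PM = 10 h 22 min; less 30 min break → 9 h 52 min
Total worked: 56 h 31 min = 3391 min.
Regular 44 h 0 min = 2640 min at €26.75/h; overtime 12 h 31 min = 751 min at €53.50/h.
Pay = (2640 × €26.75 + 751 × €53.50) ÷ 60 = €1846.64.

€1846.64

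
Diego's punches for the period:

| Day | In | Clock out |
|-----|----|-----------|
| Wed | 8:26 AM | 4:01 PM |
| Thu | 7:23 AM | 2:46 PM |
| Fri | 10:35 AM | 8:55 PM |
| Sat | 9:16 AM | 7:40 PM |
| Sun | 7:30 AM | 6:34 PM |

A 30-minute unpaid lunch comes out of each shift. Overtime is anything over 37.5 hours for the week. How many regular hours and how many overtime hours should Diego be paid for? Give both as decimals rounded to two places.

Regular 37.50 hours, overtime 6.77 hours

Wed: 8:26 AM–4:01 PM = 7 h 35 min; less 30 min break → 7 h 5 min
Thu: 7:23 AM–2:46 PM = 7 h 23 min; less 30 min break → 6 h 53 min
Fri: 10:35 AM–8:55 PM = 10 h 20 min; less 30 min break → 9 h 50 min
Sat: 9:16 AM–7:40 PM = 10 h 24 min; less 30 min break → 9 h 54 min
Sun: 7:30 AM–6:34 PM = 11 h 4 min; less 30 min break → 10 h 34 min
Total worked: 44 h 16 min = 44.27 h.
Threshold 37.5 h → overtime 6 h 46 min, regular 37 h 30 min.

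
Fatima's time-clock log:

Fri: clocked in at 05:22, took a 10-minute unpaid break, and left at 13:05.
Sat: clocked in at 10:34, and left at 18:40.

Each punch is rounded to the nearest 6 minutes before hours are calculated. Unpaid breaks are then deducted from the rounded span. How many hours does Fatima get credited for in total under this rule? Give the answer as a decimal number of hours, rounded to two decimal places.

15.63 hours

Fri: in 05:22→05:24, out 13:05→13:06; 7 h 42 min − 10 min = 7 h 32 min
Sat: in 10:34→10:36, out 18:40→18:42; 8 h 6 min
Total credited: 15 h 38 min.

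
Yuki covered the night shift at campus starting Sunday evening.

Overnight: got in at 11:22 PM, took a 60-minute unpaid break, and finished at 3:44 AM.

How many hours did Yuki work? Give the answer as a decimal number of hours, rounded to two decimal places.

Overnight: 11:22 PM → midnight = 0 h 38 min; midnight → 3:44 AM = 3 h 44 min; span 4 h 22 min; less 60 min break → 3 h 22 min

3.37 hours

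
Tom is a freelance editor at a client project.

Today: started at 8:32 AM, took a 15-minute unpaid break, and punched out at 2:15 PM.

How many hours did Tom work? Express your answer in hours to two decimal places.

5.47 hours

Today: 8:32 AM–2:15 PM = 5 h 43 min; less 15 min break → 5 h 28 min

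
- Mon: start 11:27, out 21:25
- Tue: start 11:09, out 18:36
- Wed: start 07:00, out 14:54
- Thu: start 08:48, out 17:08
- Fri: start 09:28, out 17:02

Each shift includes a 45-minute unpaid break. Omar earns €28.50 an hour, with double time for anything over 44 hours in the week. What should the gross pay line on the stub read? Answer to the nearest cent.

Mon: 11:27–21:25 = 9 h 58 min; less 45 min break → 9 h 13 min
Tue: 11:09–18:36 = 7 h 27 min; less 45 min break → 6 h 42 min
Wed: 07:00–14:54 = 7 h 54 min; less 45 min break → 7 h 9 min
Thu: 08:48–17:08 = 8 h 20 min; less 45 min break → 7 h 35 min
Fri: 09:28–17:02 = 7 h 34 min; less 45 min break → 6 h 49 min
Total worked: 37 h 28 min = 2248 min.
Regular 37 h 28 min = 2248 min at €28.50/h; overtime 0 h 0 min = 0 min at €57.00/h.
Pay = (2248 × €28.50 + 0 × €57.00) ÷ 60 = €1067.80.

€1067.80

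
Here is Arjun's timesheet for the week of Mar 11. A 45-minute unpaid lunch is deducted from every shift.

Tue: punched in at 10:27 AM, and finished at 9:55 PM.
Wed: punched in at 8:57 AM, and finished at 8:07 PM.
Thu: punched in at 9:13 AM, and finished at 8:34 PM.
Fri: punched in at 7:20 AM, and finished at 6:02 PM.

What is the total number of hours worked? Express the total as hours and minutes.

Tue: 10:27 AM–9:55 PM = 11 h 28 min; less 45 min break → 10 h 43 min
Wed: 8:57 AM–8:07 PM = 11 h 10 min; less 45 min break → 10 h 25 min
Thu: 9:13 AM–8:34 PM = 11 h 21 min; less 45 min break → 10 h 36 min
Fri: 7:20 AM–6:02 PM = 10 h 42 min; less 45 min break → 9 h 57 min
Total: 10 h 43 min + 10 h 25 min + 10 h 36 min + 9 h 57 min = 41 h 41 min.

41 h 41 min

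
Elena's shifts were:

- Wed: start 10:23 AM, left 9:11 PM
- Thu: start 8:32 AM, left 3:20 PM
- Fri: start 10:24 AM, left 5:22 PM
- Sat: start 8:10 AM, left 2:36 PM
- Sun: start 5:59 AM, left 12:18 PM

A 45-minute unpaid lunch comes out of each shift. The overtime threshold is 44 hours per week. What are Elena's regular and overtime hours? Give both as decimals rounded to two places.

Regular 33.57 hours, overtime 0.00 hours

Wed: 10:23 AM–9:11 PM = 10 h 48 min; less 45 min break → 10 h 3 min
Thu: 8:32 AM–3:20 PM = 6 h 48 min; less 45 min break → 6 h 3 min
Fri: 10:24 AM–5:22 PM = 6 h 58 min; less 45 min break → 6 h 13 min
Sat: 8:10 AM–2:36 PM = 6 h 26 min; less 45 min break → 5 h 41 min
Sun: 5:59 AM–12:18 PM = 6 h 19 min; less 45 min break → 5 h 34 min
Total worked: 33 h 34 min = 33.57 h.
Threshold 44 h → overtime 0 h 0 min, regular 33 h 34 min.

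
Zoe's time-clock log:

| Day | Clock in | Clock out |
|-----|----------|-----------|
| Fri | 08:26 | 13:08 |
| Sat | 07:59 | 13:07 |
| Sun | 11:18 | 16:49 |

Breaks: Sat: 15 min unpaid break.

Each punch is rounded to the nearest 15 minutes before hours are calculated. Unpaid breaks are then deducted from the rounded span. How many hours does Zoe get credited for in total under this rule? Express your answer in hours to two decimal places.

Fri: in 08:26→08:30, out 13:08→13:15; 4 h 45 min
Sat: in 07:59→08:00, out 13:07→13:00; 5 h 0 min − 15 min = 4 h 45 min
Sun: in 11:18→11:15, out 16:49→16:45; 5 h 30 min
Total credited: 15 h 0 min.

15.00 hours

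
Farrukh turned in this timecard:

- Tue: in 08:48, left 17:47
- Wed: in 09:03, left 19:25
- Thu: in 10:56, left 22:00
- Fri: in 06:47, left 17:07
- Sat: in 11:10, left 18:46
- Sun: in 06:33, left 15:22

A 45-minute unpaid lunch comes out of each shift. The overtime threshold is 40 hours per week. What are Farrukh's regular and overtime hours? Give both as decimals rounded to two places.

Tue: 08:48–17:47 = 8 h 59 min; less 45 min break → 8 h 14 min
Wed: 09:03–19:25 = 10 h 22 min; less 45 min break → 9 h 37 min
Thu: 10:56–22:00 = 11 h 4 min; less 45 min break → 10 h 19 min
Fri: 06:47–17:07 = 10 h 20 min; less 45 min break → 9 h 35 min
Sat: 11:10–18:46 = 7 h 36 min; less 45 min break → 6 h 51 min
Sun: 06:33–15:22 = 8 h 49 min; less 45 min break → 8 h 4 min
Total worked: 52 h 40 min = 52.67 h.
Threshold 40 h → overtime 12 h 40 min, regular 40 h 0 min.

Regular 40.00 hours, overtime 12.67 hours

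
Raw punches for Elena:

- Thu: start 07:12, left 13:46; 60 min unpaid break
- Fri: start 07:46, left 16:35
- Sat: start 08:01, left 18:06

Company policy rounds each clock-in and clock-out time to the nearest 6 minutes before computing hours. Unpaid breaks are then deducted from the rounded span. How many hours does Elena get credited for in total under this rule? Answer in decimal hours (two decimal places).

Thu: in 07:12→07:12, out 13:46→13:48; 6 h 36 min − 60 min = 5 h 36 min
Fri: in 07:46→07:48, out 16:35→16:36; 8 h 48 min
Sat: in 08:01→08:00, out 18:06→18:06; 10 h 6 min
Total credited: 24 h 30 min.

24.50 hours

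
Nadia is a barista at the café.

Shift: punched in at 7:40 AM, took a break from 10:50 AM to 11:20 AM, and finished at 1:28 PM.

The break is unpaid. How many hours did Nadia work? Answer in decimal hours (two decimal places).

5.30 hours

Shift: 7:40 AM–1:28 PM = 5 h 48 min; less 30 min break → 5 h 18 min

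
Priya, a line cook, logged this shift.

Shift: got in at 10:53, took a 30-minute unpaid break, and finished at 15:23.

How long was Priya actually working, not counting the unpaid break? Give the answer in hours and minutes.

4 h 0 min

Shift: 10:53–15:23 = 4 h 30 min; less 30 min break → 4 h 0 min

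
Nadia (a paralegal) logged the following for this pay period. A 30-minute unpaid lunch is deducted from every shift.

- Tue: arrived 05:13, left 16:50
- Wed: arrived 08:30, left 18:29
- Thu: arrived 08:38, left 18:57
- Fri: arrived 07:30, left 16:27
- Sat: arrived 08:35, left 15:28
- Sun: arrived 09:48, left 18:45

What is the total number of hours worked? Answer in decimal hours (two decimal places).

Tue: 05:13–16:50 = 11 h 37 min; less 30 min break → 11 h 7 min
Wed: 08:30–18:29 = 9 h 59 min; less 30 min break → 9 h 29 min
Thu: 08:38–18:57 = 10 h 19 min; less 30 min break → 9 h 49 min
Fri: 07:30–16:27 = 8 h 57 min; less 30 min break → 8 h 27 min
Sat: 08:35–15:28 = 6 h 53 min; less 30 min break → 6 h 23 min
Sun: 09:48–18:45 = 8 h 57 min; less 30 min break → 8 h 27 min
Total: 11 h 7 min + 9 h 29 min + 9 h 49 min + 8 h 27 min + 6 h 23 min + 8 h 27 min = 53 h 42 min.

53.70 hours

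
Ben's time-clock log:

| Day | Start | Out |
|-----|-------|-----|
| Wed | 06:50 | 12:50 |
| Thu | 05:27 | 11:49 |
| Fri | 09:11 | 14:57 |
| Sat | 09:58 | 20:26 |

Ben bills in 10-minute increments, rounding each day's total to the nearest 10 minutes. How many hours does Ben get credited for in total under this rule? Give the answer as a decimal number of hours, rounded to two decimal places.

28.67 hours

Wed: 06:50–12:50 = 6 h 0 min → rounds to 6 h 0 min
Thu: 05:27–11:49 = 6 h 22 min → rounds to 6 h 20 min
Fri: 09:11–14:57 = 5 h 46 min → rounds to 5 h 50 min
Sat: 09:58–20:26 = 10 h 28 min → rounds to 10 h 30 min
Total credited: 28 h 40 min.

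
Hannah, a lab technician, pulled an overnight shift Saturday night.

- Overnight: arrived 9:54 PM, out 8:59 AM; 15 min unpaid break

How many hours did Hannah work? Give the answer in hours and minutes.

10 h 50 min

Overnight: 9:54 PM → midnight = 2 h 6 min; midnight → 8:59 AM = 8 h 59 min; span 11 h 5 min; less 15 min break → 10 h 50 min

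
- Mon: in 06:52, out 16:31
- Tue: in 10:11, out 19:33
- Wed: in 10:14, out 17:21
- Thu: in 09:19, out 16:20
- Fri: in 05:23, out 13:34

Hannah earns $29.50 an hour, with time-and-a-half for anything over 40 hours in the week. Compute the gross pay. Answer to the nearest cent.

Mon: 06:52–16:31 = 9 h 39 min
Tue: 10:11–19:33 = 9 h 22 min
Wed: 10:14–17:21 = 7 h 7 min
Thu: 09:19–16:20 = 7 h 1 min
Fri: 05:23–13:34 = 8 h 11 min
Total worked: 41 h 20 min = 2480 min.
Regular 40 h 0 min = 2400 min at $29.50/h; overtime 1 h 20 min = 80 min at $44.25/h.
Pay = (2400 × $29.50 + 80 × $44.25) ÷ 60 = $1239.00.

$1239.00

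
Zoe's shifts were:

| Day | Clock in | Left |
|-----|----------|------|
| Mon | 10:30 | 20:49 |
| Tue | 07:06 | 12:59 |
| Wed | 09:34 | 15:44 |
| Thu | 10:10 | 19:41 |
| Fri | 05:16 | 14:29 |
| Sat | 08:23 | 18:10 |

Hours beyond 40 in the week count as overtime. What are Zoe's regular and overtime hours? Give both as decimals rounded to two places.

Mon: 10:30–20:49 = 10 h 19 min
Tue: 07:06–12:59 = 5 h 53 min
Wed: 09:34–15:44 = 6 h 10 min
Thu: 10:10–19:41 = 9 h 31 min
Fri: 05:16–14:29 = 9 h 13 min
Sat: 08:23–18:10 = 9 h 47 min
Total worked: 50 h 53 min = 50.88 h.
Threshold 40 h → overtime 10 h 53 min, regular 40 h 0 min.

Regular 40.00 hours, overtime 10.88 hours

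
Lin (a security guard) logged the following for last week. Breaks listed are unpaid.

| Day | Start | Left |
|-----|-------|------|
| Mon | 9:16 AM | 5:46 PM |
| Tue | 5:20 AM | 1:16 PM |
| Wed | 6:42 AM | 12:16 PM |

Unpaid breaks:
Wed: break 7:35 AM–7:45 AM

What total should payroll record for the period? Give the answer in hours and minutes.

Mon: 9:16 AM–5:46 PM = 8 h 30 min
Tue: 5:20 AM–1:16 PM = 7 h 56 min
Wed: 6:42 AM–12:16 PM = 5 h 34 min; less 10 min break → 5 h 24 min
Total: 8 h 30 min + 7 h 56 min + 5 h 24 min = 21 h 50 min.

21 h 50 min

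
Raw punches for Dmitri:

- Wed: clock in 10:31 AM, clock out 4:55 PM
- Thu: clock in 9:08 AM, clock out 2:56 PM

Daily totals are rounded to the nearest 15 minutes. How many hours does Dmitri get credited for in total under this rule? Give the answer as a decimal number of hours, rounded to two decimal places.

Wed: 10:31 AM–4:55 PM = 6 h 24 min → rounds to 6 h 30 min
Thu: 9:08 AM–2:56 PM = 5 h 48 min → rounds to 5 h 45 min
Total credited: 12 h 15 min.

12.25 hours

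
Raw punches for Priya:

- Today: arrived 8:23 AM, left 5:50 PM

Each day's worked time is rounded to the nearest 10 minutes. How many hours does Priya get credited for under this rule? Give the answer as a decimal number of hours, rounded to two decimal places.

Today: 8:23 AM–5:50 PM = 9 h 27 min → rounds to 9 h 30 min

9.50 hours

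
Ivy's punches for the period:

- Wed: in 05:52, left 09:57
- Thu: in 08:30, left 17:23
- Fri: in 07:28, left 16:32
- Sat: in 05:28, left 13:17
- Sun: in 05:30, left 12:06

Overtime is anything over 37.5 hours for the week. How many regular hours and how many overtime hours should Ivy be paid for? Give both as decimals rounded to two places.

Regular 36.45 hours, overtime 0.00 hours

Wed: 05:52–09:57 = 4 h 5 min
Thu: 08:30–17:23 = 8 h 53 min
Fri: 07:28–16:32 = 9 h 4 min
Sat: 05:28–13:17 = 7 h 49 min
Sun: 05:30–12:06 = 6 h 36 min
Total worked: 36 h 27 min = 36.45 h.
Threshold 37.5 h → overtime 0 h 0 min, regular 36 h 27 min.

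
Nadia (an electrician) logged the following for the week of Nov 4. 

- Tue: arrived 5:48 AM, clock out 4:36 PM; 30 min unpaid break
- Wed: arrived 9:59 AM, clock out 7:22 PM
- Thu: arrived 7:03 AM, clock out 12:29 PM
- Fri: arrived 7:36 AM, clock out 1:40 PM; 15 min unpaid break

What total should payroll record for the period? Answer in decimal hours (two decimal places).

Tue: 5:48 AM–4:36 PM = 10 h 48 min; less 30 min break → 10 h 18 min
Wed: 9:59 AM–7:22 PM = 9 h 23 min
Thu: 7:03 AM–12:29 PM = 5 h 26 min
Fri: 7:36 AM–1:40 PM = 6 h 4 min; less 15 min break → 5 h 49 min
Total: 10 h 18 min + 9 h 23 min + 5 h 26 min + 5 h 49 min = 30 h 56 min.

30.93 hours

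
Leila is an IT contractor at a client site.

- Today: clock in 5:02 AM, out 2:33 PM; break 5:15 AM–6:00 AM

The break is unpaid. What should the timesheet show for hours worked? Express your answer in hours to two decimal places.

8.77 hours

Today: 5:02 AM–2:33 PM = 9 h 31 min; less 45 min break → 8 h 46 min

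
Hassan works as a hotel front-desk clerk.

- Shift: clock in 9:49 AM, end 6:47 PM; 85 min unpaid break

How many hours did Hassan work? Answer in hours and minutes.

7 h 33 min

Shift: 9:49 AM–6:47 PM = 8 h 58 min; less 85 min break → 7 h 33 min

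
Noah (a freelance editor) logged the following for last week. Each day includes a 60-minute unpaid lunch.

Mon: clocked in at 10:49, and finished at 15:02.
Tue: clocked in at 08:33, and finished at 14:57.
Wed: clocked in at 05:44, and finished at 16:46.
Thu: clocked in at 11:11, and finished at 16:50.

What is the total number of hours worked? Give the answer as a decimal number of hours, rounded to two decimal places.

Mon: 10:49–15:02 = 4 h 13 min; less 60 min break → 3 h 13 min
Tue: 08:33–14:57 = 6 h 24 min; less 60 min break → 5 h 24 min
Wed: 05:44–16:46 = 11 h 2 min; less 60 min break → 10 h 2 min
Thu: 11:11–16:50 = 5 h 39 min; less 60 min break → 4 h 39 min
Total: 3 h 13 min + 5 h 24 min + 10 h 2 min + 4 h 39 min = 23 h 18 min.

23.30 hours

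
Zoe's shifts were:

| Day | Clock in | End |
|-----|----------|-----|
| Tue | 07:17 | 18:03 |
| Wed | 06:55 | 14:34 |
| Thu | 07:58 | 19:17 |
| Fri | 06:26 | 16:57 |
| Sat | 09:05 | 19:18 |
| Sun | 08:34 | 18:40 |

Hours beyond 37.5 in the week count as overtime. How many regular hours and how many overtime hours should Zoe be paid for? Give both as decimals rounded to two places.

Tue: 07:17–18:03 = 10 h 46 min
Wed: 06:55–14:34 = 7 h 39 min
Thu: 07:58–19:17 = 11 h 19 min
Fri: 06:26–16:57 = 10 h 31 min
Sat: 09:05–19:18 = 10 h 13 min
Sun: 08:34–18:40 = 10 h 6 min
Total worked: 60 h 34 min = 60.57 h.
Threshold 37.5 h → overtime 23 h 4 min, regular 37 h 30 min.

Regular 37.50 hours, overtime 23.07 hours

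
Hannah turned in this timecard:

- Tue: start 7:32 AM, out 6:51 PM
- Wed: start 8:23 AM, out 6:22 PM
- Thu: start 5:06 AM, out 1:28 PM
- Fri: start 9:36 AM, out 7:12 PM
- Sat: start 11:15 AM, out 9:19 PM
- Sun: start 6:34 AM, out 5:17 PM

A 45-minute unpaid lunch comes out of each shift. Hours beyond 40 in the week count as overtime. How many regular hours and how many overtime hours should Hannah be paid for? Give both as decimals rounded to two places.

Tue: 7:32 AM–6:51 PM = 11 h 19 min; less 45 min break → 10 h 34 min
Wed: 8:23 AM–6:22 PM = 9 h 59 min; less 45 min break → 9 h 14 min
Thu: 5:06 AM–1:28 PM = 8 h 22 min; less 45 min break → 7 h 37 min
Fri: 9:36 AM–7:12 PM = 9 h 36 min; less 45 min break → 8 h 51 min
Sat: 11:15 AM–9:19 PM = 10 h 4 min; less 45 min break → 9 h 19 min
Sun: 6:34 AM–5:17 PM = 10 h 43 min; less 45 min break → 9 h 58 min
Total worked: 55 h 33 min = 55.55 h.
Threshold 40 h → overtime 15 h 33 min, regular 40 h 0 min.

Regular 40.00 hours, overtime 15.55 hours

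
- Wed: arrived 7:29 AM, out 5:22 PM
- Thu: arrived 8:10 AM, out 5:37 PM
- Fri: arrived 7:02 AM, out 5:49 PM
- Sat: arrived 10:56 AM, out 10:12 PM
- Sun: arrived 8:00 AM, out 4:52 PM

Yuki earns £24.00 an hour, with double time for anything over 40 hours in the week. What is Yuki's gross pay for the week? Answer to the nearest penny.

Wed: 7:29 AM–5:22 PM = 9 h 53 min
Thu: 8:10 AM–5:37 PM = 9 h 27 min
Fri: 7:02 AM–5:49 PM = 10 h 47 min
Sat: 10:56 AM–10:12 PM = 11 h 16 min
Sun: 8:00 AM–4:52 PM = 8 h 52 min
Total worked: 50 h 15 min = 3015 min.
Regular 40 h 0 min = 2400 min at £24.00/h; overtime 10 h 15 min = 615 min at £48.00/h.
Pay = (2400 × £24.00 + 615 × £48.00) ÷ 60 = £1452.00.

£1452.00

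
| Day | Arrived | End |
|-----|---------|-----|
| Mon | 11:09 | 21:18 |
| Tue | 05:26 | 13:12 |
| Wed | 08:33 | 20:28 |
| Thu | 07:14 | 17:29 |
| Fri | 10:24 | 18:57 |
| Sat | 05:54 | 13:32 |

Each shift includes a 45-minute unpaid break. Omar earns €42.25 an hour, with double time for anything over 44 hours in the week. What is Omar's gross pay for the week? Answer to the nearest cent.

Mon: 11:09–21:18 = 10 h 9 min; less 45 min break → 9 h 24 min
Tue: 05:26–13:12 = 7 h 46 min; less 45 min break → 7 h 1 min
Wed: 08:33–20:28 = 11 h 55 min; less 45 min break → 11 h 10 min
Thu: 07:14–17:29 = 10 h 15 min; less 45 min break → 9 h 30 min
Fri: 10:24–18:57 = 8 h 33 min; less 45 min break → 7 h 48 min
Sat: 05:54–13:32 = 7 h 38 min; less 45 min break → 6 h 53 min
Total worked: 51 h 46 min = 3106 min.
Regular 44 h 0 min = 2640 min at €42.25/h; overtime 7 h 46 min = 466 min at €84.50/h.
Pay = (2640 × €42.25 + 466 × €84.50) ÷ 60 = €2515.28.

€2515.28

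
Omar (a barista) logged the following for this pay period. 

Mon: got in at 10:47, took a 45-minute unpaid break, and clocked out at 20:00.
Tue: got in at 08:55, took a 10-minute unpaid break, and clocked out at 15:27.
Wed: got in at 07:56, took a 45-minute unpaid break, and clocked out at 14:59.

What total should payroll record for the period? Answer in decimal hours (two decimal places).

Mon: 10:47–20:00 = 9 h 13 min; less 45 min break → 8 h 28 min
Tue: 08:55–15:27 = 6 h 32 min; less 10 min break → 6 h 22 min
Wed: 07:56–14:59 = 7 h 3 min; less 45 min break → 6 h 18 min
Total: 8 h 28 min + 6 h 22 min + 6 h 18 min = 21 h 8 min.

21.13 hours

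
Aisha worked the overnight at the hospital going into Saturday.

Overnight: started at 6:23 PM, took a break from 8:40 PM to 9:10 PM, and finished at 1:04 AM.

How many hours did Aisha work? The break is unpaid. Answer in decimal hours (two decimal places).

Overnight: 6:23 PM → midnight = 5 h 37 min; midnight → 1:04 AM = 1 h 4 min; span 6 h 41 min; less 30 min break → 6 h 11 min

6.18 hours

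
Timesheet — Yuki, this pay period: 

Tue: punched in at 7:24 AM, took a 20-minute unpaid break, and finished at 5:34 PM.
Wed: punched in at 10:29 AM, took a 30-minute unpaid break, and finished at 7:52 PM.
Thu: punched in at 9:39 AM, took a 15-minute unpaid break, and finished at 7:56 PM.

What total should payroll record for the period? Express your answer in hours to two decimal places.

Tue: 7:24 AM–5:34 PM = 10 h 10 min; less 20 min break → 9 h 50 min
Wed: 10:29 AM–7:52 PM = 9 h 23 min; less 30 min break → 8 h 53 min
Thu: 9:39 AM–7:56 PM = 10 h 17 min; less 15 min break → 10 h 2 min
Total: 9 h 50 min + 8 h 53 min + 10 h 2 min = 28 h 45 min.

28.75 hours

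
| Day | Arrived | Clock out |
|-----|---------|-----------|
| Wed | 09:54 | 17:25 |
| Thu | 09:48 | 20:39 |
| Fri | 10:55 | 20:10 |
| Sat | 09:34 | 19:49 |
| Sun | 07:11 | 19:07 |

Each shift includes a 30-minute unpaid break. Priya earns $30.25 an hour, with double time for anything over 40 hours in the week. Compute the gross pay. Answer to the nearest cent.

$1651.65

Wed: 09:54–17:25 = 7 h 31 min; less 30 min break → 7 h 1 min
Thu: 09:48–20:39 = 10 h 51 min; less 30 min break → 10 h 21 min
Fri: 10:55–20:10 = 9 h 15 min; less 30 min break → 8 h 45 min
Sat: 09:34–19:49 = 10 h 15 min; less 30 min break → 9 h 45 min
Sun: 07:11–19:07 = 11 h 56 min; less 30 min break → 11 h 26 min
Total worked: 47 h 18 min = 2838 min.
Regular 40 h 0 min = 2400 min at $30.25/h; overtime 7 h 18 min = 438 min at $60.50/h.
Pay = (2400 × $30.25 + 438 × $60.50) ÷ 60 = $1651.65.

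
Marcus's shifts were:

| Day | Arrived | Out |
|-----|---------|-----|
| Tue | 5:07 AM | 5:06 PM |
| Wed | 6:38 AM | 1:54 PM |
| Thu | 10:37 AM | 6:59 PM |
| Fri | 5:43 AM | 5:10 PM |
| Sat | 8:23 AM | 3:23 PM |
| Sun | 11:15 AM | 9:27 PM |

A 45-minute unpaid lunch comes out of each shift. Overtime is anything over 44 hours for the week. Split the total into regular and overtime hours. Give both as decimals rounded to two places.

Tue: 5:07 AM–5:06 PM = 11 h 59 min; less 45 min break → 11 h 14 min
Wed: 6:38 AM–1:54 PM = 7 h 16 min; less 45 min break → 6 h 31 min
Thu: 10:37 AM–6:59 PM = 8 h 22 min; less 45 min break → 7 h 37 min
Fri: 5:43 AM–5:10 PM = 11 h 27 min; less 45 min break → 10 h 42 min
Sat: 8:23 AM–3:23 PM = 7 h 0 min; less 45 min break → 6 h 15 min
Sun: 11:15 AM–9:27 PM = 10 h 12 min; less 45 min break → 9 h 27 min
Total worked: 51 h 46 min = 51.77 h.
Threshold 44 h → overtime 7 h 46 min, regular 44 h 0 min.

Regular 44.00 hours, overtime 7.77 hours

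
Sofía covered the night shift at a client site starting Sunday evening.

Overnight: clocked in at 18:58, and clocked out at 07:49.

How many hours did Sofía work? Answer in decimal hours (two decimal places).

12.85 hours

Overnight: 18:58 → midnight = 5 h 2 min; midnight → 07:49 = 7 h 49 min; span 12 h 51 min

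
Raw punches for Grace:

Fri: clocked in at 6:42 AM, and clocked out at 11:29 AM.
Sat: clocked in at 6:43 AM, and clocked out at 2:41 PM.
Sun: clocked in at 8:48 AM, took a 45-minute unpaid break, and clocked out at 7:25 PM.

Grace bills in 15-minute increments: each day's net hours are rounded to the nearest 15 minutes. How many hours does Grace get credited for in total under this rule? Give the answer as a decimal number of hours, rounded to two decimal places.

22.50 hours

Fri: 6:42 AM–11:29 AM = 4 h 47 min → rounds to 4 h 45 min
Sat: 6:43 AM–2:41 PM = 7 h 58 min → rounds to 8 h 0 min
Sun: 8:48 AM–7:25 PM = 10 h 37 min − 45 min = 9 h 52 min → rounds to 9 h 45 min
Total credited: 22 h 30 min.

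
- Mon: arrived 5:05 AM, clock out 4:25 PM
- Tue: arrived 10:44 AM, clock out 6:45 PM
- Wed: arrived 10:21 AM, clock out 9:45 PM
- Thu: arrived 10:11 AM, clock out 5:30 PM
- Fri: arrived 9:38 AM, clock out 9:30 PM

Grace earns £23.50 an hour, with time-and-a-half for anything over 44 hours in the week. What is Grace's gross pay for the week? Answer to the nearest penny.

£1243.15

Mon: 5:05 AM–4:25 PM = 11 h 20 min
Tue: 10:44 AM–6:45 PM = 8 h 1 min
Wed: 10:21 AM–9:45 PM = 11 h 24 min
Thu: 10:11 AM–5:30 PM = 7 h 19 min
Fri: 9:38 AM–9:30 PM = 11 h 52 min
Total worked: 49 h 56 min = 2996 min.
Regular 44 h 0 min = 2640 min at £23.50/h; overtime 5 h 56 min = 356 min at £35.25/h.
Pay = (2640 × £23.50 + 356 × £35.25) ÷ 60 = £1243.15.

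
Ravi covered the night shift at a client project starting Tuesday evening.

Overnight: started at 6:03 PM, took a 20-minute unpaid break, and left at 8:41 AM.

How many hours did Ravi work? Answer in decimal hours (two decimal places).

14.30 hours

Overnight: 6:03 PM → midnight = 5 h 57 min; midnight → 8:41 AM = 8 h 41 min; span 14 h 38 min; less 20 min break → 14 h 18 min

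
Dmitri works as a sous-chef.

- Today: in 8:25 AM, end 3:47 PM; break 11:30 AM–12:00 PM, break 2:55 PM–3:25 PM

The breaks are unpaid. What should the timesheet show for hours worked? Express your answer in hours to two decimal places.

6.37 hours

Today: 8:25 AM–3:47 PM = 7 h 22 min; less 60 min break → 6 h 22 min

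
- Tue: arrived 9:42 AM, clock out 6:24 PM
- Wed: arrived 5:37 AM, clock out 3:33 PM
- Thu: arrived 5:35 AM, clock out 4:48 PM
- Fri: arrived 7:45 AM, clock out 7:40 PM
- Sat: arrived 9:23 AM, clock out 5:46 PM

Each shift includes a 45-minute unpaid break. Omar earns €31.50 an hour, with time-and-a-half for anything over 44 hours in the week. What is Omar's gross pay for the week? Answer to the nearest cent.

€1499.40

Tue: 9:42 AM–6:24 PM = 8 h 42 min; less 45 min break → 7 h 57 min
Wed: 5:37 AM–3:33 PM = 9 h 56 min; less 45 min break → 9 h 11 min
Thu: 5:35 AM–4:48 PM = 11 h 13 min; less 45 min break → 10 h 28 min
Fri: 7:45 AM–7:40 PM = 11 h 55 min; less 45 min break → 11 h 10 min
Sat: 9:23 AM–5:46 PM = 8 h 23 min; less 45 min break → 7 h 38 min
Total worked: 46 h 24 min = 2784 min.
Regular 44 h 0 min = 2640 min at €31.50/h; overtime 2 h 24 min = 144 min at €47.25/h.
Pay = (2640 × €31.50 + 144 × €47.25) ÷ 60 = €1499.40.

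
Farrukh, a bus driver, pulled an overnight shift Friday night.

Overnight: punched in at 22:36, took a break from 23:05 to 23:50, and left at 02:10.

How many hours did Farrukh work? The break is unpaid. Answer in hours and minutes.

2 h 49 min

Overnight: 22:36 → midnight = 1 h 24 min; midnight → 02:10 = 2 h 10 min; span 3 h 34 min; less 45 min break → 2 h 49 min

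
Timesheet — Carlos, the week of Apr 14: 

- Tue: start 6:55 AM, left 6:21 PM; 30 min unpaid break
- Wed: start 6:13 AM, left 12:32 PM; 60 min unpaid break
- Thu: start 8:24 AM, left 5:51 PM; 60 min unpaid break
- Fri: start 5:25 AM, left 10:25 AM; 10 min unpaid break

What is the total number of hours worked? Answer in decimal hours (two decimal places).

Tue: 6:55 AM–6:21 PM = 11 h 26 min; less 30 min break → 10 h 56 min
Wed: 6:13 AM–12:32 PM = 6 h 19 min; less 60 min break → 5 h 19 min
Thu: 8:24 AM–5:51 PM = 9 h 27 min; less 60 min break → 8 h 27 min
Fri: 5:25 AM–10:25 AM = 5 h 0 min; less 10 min break → 4 h 50 min
Total: 10 h 56 min + 5 h 19 min + 8 h 27 min + 4 h 50 min = 29 h 32 min.

29.53 hours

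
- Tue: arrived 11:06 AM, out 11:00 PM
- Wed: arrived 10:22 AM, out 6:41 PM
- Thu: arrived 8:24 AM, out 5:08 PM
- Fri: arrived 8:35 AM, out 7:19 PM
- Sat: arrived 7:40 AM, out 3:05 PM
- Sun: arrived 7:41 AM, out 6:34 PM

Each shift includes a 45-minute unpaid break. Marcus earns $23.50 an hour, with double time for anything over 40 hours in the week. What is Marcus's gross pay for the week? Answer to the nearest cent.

$1573.72

Tue: 11:06 AM–11:00 PM = 11 h 54 min; less 45 min break → 11 h 9 min
Wed: 10:22 AM–6:41 PM = 8 h 19 min; less 45 min break → 7 h 34 min
Thu: 8:24 AM–5:08 PM = 8 h 44 min; less 45 min break → 7 h 59 min
Fri: 8:35 AM–7:19 PM = 10 h 44 min; less 45 min break → 9 h 59 min
Sat: 7:40 AM–3:05 PM = 7 h 25 min; less 45 min break → 6 h 40 min
Sun: 7:41 AM–6:34 PM = 10 h 53 min; less 45 min break → 10 h 8 min
Total worked: 53 h 29 min = 3209 min.
Regular 40 h 0 min = 2400 min at $23.50/h; overtime 13 h 29 min = 809 min at $47.00/h.
Pay = (2400 × $23.50 + 809 × $47.00) ÷ 60 = $1573.72.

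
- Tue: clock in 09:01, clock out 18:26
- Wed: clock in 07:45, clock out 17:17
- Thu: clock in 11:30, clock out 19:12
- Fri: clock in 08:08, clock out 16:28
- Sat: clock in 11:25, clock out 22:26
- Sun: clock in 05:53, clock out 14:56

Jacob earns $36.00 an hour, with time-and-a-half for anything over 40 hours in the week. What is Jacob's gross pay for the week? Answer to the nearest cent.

Tue: 09:01–18:26 = 9 h 25 min
Wed: 07:45–17:17 = 9 h 32 min
Thu: 11:30–19:12 = 7 h 42 min
Fri: 08:08–16:28 = 8 h 20 min
Sat: 11:25–22:26 = 11 h 1 min
Sun: 05:53–14:56 = 9 h 3 min
Total worked: 55 h 3 min = 3303 min.
Regular 40 h 0 min = 2400 min at $36.00/h; overtime 15 h 3 min = 903 min at $54.00/h.
Pay = (2400 × $36.00 + 903 × $54.00) ÷ 60 = $2252.70.

$2252.70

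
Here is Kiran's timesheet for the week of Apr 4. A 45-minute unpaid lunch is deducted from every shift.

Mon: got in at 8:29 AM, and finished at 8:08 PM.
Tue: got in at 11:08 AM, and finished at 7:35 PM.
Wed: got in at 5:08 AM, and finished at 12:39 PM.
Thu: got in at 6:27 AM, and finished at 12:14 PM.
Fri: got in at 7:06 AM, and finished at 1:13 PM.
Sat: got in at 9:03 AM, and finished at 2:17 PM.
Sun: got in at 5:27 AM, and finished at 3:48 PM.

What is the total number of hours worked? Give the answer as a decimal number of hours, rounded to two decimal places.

Mon: 8:29 AM–8:08 PM = 11 h 39 min; less 45 min break → 10 h 54 min
Tue: 11:08 AM–7:35 PM = 8 h 27 min; less 45 min break → 7 h 42 min
Wed: 5:08 AM–12:39 PM = 7 h 31 min; less 45 min break → 6 h 46 min
Thu: 6:27 AM–12:14 PM = 5 h 47 min; less 45 min break → 5 h 2 min
Fri: 7:06 AM–1:13 PM = 6 h 7 min; less 45 min break → 5 h 22 min
Sat: 9:03 AM–2:17 PM = 5 h 14 min; less 45 min break → 4 h 29 min
Sun: 5:27 AM–3:48 PM = 10 h 21 min; less 45 min break → 9 h 36 min
Total: 10 h 54 min + 7 h 42 min + 6 h 46 min + 5 h 2 min + 5 h 22 min + 4 h 29 min + 9 h 36 min = 49 h 51 min.

49.85 hours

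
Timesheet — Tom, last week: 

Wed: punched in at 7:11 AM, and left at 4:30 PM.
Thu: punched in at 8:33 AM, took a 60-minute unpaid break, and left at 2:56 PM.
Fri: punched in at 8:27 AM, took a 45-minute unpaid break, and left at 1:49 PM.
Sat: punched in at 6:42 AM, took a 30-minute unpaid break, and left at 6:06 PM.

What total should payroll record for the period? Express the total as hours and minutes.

Wed: 7:11 AM–4:30 PM = 9 h 19 min
Thu: 8:33 AM–2:56 PM = 6 h 23 min; less 60 min break → 5 h 23 min
Fri: 8:27 AM–1:49 PM = 5 h 22 min; less 45 min break → 4 h 37 min
Sat: 6:42 AM–6:06 PM = 11 h 24 min; less 30 min break → 10 h 54 min
Total: 9 h 19 min + 5 h 23 min + 4 h 37 min + 10 h 54 min = 30 h 13 min.

30 h 13 min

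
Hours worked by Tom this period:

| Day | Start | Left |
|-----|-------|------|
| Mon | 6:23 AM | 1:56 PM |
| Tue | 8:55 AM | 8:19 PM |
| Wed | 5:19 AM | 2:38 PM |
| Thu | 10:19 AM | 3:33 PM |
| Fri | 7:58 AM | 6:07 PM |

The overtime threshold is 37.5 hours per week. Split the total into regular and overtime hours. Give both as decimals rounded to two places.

Regular 37.50 hours, overtime 6.15 hours

Mon: 6:23 AM–1:56 PM = 7 h 33 min
Tue: 8:55 AM–8:19 PM = 11 h 24 min
Wed: 5:19 AM–2:38 PM = 9 h 19 min
Thu: 10:19 AM–3:33 PM = 5 h 14 min
Fri: 7:58 AM–6:07 PM = 10 h 9 min
Total worked: 43 h 39 min = 43.65 h.
Threshold 37.5 h → overtime 6 h 9 min, regular 37 h 30 min.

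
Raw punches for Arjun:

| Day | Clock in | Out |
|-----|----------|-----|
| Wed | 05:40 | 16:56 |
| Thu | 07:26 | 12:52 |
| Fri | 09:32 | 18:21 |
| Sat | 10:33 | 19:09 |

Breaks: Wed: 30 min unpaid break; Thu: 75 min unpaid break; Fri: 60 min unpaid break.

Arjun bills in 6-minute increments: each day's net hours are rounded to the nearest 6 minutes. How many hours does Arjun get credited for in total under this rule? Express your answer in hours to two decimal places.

31.40 hours

Wed: 05:40–16:56 = 11 h 16 min − 30 min = 10 h 46 min → rounds to 10 h 48 min
Thu: 07:26–12:52 = 5 h 26 min − 75 min = 4 h 11 min → rounds to 4 h 12 min
Fri: 09:32–18:21 = 8 h 49 min − 60 min = 7 h 49 min → rounds to 7 h 48 min
Sat: 10:33–19:09 = 8 h 36 min → rounds to 8 h 36 min
Total credited: 31 h 24 min.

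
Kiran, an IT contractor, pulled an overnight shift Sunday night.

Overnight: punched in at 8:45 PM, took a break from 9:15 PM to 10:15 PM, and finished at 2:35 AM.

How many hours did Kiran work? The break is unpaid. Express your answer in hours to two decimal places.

Overnight: 8:45 PM → midnight = 3 h 15 min; midnight → 2:35 AM = 2 h 35 min; span 5 h 50 min; less 60 min break → 4 h 50 min

4.83 hours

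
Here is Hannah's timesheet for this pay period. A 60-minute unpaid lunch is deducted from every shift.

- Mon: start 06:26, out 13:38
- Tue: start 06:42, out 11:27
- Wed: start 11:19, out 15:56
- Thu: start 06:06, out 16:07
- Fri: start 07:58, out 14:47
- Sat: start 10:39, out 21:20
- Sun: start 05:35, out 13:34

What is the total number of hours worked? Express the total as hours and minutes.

Mon: 06:26–13:38 = 7 h 12 min; less 60 min break → 6 h 12 min
Tue: 06:42–11:27 = 4 h 45 min; less 60 min break → 3 h 45 min
Wed: 11:19–15:56 = 4 h 37 min; less 60 min break → 3 h 37 min
Thu: 06:06–16:07 = 10 h 1 min; less 60 min break → 9 h 1 min
Fri: 07:58–14:47 = 6 h 49 min; less 60 min break → 5 h 49 min
Sat: 10:39–21:20 = 10 h 41 min; less 60 min break → 9 h 41 min
Sun: 05:35–13:34 = 7 h 59 min; less 60 min break → 6 h 59 min
Total: 6 h 12 min + 3 h 45 min + 3 h 37 min + 9 h 1 min + 5 h 49 min + 9 h 41 min + 6 h 59 min = 45 h 4 min.

45 h 4 min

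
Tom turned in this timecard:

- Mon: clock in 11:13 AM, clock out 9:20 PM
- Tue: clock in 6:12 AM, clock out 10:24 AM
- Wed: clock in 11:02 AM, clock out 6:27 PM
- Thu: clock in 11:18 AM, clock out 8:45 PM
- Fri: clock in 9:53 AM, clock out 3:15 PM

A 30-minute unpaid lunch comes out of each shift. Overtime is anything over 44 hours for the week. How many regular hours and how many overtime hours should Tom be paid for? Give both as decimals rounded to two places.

Mon: 11:13 AM–9:20 PM = 10 h 7 min; less 30 min break → 9 h 37 min
Tue: 6:12 AM–10:24 AM = 4 h 12 min; less 30 min break → 3 h 42 min
Wed: 11:02 AM–6:27 PM = 7 h 25 min; less 30 min break → 6 h 55 min
Thu: 11:18 AM–8:45 PM = 9 h 27 min; less 30 min break → 8 h 57 min
Fri: 9:53 AM–3:15 PM = 5 h 22 min; less 30 min break → 4 h 52 min
Total worked: 34 h 3 min = 34.05 h.
Threshold 44 h → overtime 0 h 0 min, regular 34 h 3 min.

Regular 34.05 hours, overtime 0.00 hours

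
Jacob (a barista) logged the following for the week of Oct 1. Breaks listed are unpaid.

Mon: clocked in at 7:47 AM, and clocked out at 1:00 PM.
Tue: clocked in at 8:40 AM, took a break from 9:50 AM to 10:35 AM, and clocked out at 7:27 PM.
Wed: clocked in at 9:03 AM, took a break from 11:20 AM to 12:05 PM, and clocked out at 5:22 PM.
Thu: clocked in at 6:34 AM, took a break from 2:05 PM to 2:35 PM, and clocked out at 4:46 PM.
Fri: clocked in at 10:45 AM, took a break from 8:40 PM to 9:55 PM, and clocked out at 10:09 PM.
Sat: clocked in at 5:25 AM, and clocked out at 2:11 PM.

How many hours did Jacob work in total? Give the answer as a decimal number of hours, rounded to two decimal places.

Mon: 7:47 AM–1:00 PM = 5 h 13 min
Tue: 8:40 AM–7:27 PM = 10 h 47 min; less 45 min break → 10 h 2 min
Wed: 9:03 AM–5:22 PM = 8 h 19 min; less 45 min break → 7 h 34 min
Thu: 6:34 AM–4:46 PM = 10 h 12 min; less 30 min break → 9 h 42 min
Fri: 10:45 AM–10:09 PM = 11 h 24 min; less 75 min break → 10 h 9 min
Sat: 5:25 AM–2:11 PM = 8 h 46 min
Total: 5 h 13 min + 10 h 2 min + 7 h 34 min + 9 h 42 min + 10 h 9 min + 8 h 46 min = 51 h 26 min.

51.43 hours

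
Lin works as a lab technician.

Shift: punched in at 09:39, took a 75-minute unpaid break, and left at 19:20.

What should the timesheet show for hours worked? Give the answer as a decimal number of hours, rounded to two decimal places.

Shift: 09:39–19:20 = 9 h 41 min; less 75 min break → 8 h 26 min

8.43 hours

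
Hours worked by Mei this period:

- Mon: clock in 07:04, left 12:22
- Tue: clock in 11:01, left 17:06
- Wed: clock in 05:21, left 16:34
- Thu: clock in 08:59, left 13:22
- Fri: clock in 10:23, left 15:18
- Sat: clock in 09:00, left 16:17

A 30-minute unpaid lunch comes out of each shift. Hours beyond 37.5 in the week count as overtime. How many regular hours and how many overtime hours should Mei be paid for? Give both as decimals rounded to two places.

Mon: 07:04–12:22 = 5 h 18 min; less 30 min break → 4 h 48 min
Tue: 11:01–17:06 = 6 h 5 min; less 30 min break → 5 h 35 min
Wed: 05:21–16:34 = 11 h 13 min; less 30 min break → 10 h 43 min
Thu: 08:59–13:22 = 4 h 23 min; less 30 min break → 3 h 53 min
Fri: 10:23–15:18 = 4 h 55 min; less 30 min break → 4 h 25 min
Sat: 09:00–16:17 = 7 h 17 min; less 30 min break → 6 h 47 min
Total worked: 36 h 11 min = 36.18 h.
Threshold 37.5 h → overtime 0 h 0 min, regular 36 h 11 min.

Regular 36.18 hours, overtime 0.00 hours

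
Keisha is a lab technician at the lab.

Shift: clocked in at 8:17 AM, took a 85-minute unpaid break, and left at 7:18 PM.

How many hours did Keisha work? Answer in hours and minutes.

Shift: 8:17 AM–7:18 PM = 11 h 1 min; less 85 min break → 9 h 36 min

9 h 36 min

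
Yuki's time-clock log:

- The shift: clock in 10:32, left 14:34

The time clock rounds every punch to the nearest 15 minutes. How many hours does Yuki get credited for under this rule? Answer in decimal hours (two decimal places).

4.00 hours

The shift: in 10:32→10:30, out 14:34→14:30; 4 h 0 min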